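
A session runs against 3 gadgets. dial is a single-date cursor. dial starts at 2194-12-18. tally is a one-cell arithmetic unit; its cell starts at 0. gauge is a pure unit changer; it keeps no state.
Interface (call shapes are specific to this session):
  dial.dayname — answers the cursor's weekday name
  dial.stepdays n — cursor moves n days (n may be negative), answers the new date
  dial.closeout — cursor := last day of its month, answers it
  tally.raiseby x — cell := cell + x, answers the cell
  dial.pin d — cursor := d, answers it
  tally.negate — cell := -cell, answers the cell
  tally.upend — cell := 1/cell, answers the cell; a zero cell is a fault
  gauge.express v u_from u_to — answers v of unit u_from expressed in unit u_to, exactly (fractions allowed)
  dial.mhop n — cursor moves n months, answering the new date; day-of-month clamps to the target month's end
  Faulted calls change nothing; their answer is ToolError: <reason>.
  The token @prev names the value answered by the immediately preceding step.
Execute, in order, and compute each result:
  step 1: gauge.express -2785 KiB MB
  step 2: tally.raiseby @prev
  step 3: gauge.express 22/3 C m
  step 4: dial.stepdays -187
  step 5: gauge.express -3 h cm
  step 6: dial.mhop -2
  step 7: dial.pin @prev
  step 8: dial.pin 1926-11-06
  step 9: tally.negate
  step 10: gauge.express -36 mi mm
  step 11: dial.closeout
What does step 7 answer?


! 1. gauge.express(v='-2785', u_from='KiB', u_to='MB') ~> -8912/3125
! 2. tally.raiseby(x='@prev') ~> -8912/3125
! 3. gauge.express(v='22/3', u_from='C', u_to='m') ~> ToolError: incompatible units
! 4. dial.stepdays(n='-187') ~> 2194-06-14
! 5. gauge.express(v='-3', u_from='h', u_to='cm') ~> ToolError: incompatible units
! 6. dial.mhop(n='-2') ~> 2194-04-14
! 7. dial.pin(d='@prev') ~> 2194-04-14
! 8. dial.pin(d='1926-11-06') ~> 1926-11-06
! 9. tally.negate() ~> 8912/3125
! 10. gauge.express(v='-36', u_from='mi', u_to='mm') ~> -57936384
! 11. dial.closeout() ~> 1926-11-30

Answer: 2194-04-14


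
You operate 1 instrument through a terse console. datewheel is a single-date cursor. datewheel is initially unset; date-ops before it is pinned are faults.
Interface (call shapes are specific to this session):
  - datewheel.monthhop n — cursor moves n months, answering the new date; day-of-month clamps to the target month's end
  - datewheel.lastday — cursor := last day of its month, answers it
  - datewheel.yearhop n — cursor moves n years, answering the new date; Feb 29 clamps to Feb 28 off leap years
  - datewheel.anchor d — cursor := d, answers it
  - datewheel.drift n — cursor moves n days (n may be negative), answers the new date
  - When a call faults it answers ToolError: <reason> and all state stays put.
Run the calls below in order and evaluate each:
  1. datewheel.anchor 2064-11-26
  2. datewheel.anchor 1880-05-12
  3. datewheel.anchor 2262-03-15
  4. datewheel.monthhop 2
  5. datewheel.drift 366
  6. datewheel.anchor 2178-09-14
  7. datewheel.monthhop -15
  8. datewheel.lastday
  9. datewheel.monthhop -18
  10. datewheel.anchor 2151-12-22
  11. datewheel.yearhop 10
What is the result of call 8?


Answer: 2177-06-30

Derivation:
>> datewheel.anchor(d: 2064-11-26)
<< 2064-11-26
>> datewheel.anchor(d: 1880-05-12)
<< 1880-05-12
>> datewheel.anchor(d: 2262-03-15)
<< 2262-03-15
>> datewheel.monthhop(n: 2)
<< 2262-05-15
>> datewheel.drift(n: 366)
<< 2263-05-16
>> datewheel.anchor(d: 2178-09-14)
<< 2178-09-14
>> datewheel.monthhop(n: -15)
<< 2177-06-14
>> datewheel.lastday()
<< 2177-06-30
>> datewheel.monthhop(n: -18)
<< 2175-12-30
>> datewheel.anchor(d: 2151-12-22)
<< 2151-12-22
>> datewheel.yearhop(n: 10)
<< 2161-12-22


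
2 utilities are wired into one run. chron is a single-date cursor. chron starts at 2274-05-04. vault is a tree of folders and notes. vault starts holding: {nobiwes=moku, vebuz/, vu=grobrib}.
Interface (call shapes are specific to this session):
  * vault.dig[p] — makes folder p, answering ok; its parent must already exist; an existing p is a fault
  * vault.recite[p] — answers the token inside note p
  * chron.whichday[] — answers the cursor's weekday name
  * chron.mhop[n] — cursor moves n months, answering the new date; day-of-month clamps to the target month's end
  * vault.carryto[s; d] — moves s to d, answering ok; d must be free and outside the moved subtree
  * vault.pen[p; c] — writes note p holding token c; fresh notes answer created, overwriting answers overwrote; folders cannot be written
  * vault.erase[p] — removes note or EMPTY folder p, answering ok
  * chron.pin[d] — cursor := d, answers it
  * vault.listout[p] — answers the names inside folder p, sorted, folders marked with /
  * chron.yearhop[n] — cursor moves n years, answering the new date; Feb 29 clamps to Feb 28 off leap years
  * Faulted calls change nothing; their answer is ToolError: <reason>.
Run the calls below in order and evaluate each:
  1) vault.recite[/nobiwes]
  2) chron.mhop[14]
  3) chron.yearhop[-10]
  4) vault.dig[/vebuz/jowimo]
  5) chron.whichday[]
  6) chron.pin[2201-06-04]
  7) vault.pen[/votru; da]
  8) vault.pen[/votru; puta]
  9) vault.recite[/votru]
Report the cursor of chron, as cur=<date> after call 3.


-> recite(p: /nobiwes)
<- moku
-> mhop(n: 14)
<- 2275-07-04
-> yearhop(n: -10)
<- 2265-07-04
-> dig(p: /vebuz/jowimo)
<- ok
-> whichday()
<- Tuesday
-> pin(d: 2201-06-04)
<- 2201-06-04
-> pen(p: /votru, c: da)
<- created
-> pen(p: /votru, c: puta)
<- overwrote
-> recite(p: /votru)
<- puta

Answer: cur=2265-07-04


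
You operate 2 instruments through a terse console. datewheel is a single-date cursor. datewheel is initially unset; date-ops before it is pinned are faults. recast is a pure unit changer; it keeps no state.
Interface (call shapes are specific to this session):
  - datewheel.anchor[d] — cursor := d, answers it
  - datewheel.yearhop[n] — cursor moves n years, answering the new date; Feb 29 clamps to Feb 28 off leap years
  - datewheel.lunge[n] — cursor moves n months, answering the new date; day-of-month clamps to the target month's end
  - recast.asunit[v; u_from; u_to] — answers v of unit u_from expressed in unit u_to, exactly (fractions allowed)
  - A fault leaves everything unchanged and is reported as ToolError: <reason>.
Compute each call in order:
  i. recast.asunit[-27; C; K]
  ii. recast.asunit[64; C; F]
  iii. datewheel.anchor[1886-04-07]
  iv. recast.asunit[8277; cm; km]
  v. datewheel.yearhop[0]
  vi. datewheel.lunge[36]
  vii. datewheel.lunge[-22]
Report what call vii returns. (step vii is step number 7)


Answer: 1887-06-07

Derivation:
% recast.asunit v→-27 u_from→C u_to→K
= 4923/20
% recast.asunit v→64 u_from→C u_to→F
= 736/5
% datewheel.anchor d→1886-04-07
= 1886-04-07
% recast.asunit v→8277 u_from→cm u_to→km
= 8277/100000
% datewheel.yearhop n→0
= 1886-04-07
% datewheel.lunge n→36
= 1889-04-07
% datewheel.lunge n→-22
= 1887-06-07


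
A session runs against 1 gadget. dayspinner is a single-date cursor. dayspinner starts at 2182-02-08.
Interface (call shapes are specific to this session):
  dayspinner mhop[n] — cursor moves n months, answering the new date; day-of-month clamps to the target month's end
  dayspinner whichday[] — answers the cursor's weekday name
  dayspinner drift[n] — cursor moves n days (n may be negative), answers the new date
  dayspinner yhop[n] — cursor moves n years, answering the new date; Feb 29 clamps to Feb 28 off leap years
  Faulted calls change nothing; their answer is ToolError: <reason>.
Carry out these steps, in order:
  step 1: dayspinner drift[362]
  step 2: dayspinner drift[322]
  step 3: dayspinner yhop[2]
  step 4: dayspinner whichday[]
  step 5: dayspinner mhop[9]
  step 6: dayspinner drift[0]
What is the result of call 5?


> dayspinner drift n: 362
  2183-02-05
> dayspinner drift n: 322
  2183-12-24
> dayspinner yhop n: 2
  2185-12-24
> dayspinner whichday
  Saturday
> dayspinner mhop n: 9
  2186-09-24
> dayspinner drift n: 0
  2186-09-24

Answer: 2186-09-24


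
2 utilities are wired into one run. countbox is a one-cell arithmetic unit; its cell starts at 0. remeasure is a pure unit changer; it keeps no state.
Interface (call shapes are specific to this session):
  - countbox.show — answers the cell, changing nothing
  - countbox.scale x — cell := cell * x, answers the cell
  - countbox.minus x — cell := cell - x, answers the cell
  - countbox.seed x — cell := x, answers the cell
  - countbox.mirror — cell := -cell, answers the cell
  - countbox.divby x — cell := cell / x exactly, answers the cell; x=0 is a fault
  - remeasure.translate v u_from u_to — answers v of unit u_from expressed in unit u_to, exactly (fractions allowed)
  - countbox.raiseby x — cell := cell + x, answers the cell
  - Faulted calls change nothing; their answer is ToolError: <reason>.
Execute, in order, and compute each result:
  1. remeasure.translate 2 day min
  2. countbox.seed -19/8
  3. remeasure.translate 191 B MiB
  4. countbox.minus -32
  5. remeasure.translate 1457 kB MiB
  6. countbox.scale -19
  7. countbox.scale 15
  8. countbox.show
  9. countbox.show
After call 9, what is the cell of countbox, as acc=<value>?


Answer: acc=-67545/8

Derivation:
·→ remeasure.translate(v→2, u_from→day, u_to→min)
·← 2880
·→ countbox.seed(x→-19/8)
·← -19/8
·→ remeasure.translate(v→191, u_from→B, u_to→MiB)
·← 191/1048576
·→ countbox.minus(x→-32)
·← 237/8
·→ remeasure.translate(v→1457, u_from→kB, u_to→MiB)
·← 182125/131072
·→ countbox.scale(x→-19)
·← -4503/8
·→ countbox.scale(x→15)
·← -67545/8
·→ countbox.show()
·← -67545/8
·→ countbox.show()
·← -67545/8


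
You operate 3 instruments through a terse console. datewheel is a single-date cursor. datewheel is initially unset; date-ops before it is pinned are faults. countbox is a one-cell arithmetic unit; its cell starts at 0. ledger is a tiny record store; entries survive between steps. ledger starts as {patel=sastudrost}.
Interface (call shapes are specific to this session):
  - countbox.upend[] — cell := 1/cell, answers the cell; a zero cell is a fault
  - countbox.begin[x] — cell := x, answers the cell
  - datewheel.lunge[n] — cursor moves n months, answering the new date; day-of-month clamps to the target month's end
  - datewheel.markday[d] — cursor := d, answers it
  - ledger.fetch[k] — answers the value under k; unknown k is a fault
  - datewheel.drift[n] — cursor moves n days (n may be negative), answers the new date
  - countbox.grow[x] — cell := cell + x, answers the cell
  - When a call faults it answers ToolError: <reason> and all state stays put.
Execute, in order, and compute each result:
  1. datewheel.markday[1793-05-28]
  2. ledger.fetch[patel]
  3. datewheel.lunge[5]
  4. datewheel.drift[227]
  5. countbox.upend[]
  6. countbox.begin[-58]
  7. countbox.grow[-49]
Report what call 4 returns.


Answer: 1794-06-12

Derivation:
·→ markday(d: 1793-05-28)
·← 1793-05-28
·→ fetch(k: patel)
·← sastudrost
·→ lunge(n: 5)
·← 1793-10-28
·→ drift(n: 227)
·← 1794-06-12
·→ upend()
·← ToolError: reciprocal of zero
·→ begin(x: -58)
·← -58
·→ grow(x: -49)
·← -107


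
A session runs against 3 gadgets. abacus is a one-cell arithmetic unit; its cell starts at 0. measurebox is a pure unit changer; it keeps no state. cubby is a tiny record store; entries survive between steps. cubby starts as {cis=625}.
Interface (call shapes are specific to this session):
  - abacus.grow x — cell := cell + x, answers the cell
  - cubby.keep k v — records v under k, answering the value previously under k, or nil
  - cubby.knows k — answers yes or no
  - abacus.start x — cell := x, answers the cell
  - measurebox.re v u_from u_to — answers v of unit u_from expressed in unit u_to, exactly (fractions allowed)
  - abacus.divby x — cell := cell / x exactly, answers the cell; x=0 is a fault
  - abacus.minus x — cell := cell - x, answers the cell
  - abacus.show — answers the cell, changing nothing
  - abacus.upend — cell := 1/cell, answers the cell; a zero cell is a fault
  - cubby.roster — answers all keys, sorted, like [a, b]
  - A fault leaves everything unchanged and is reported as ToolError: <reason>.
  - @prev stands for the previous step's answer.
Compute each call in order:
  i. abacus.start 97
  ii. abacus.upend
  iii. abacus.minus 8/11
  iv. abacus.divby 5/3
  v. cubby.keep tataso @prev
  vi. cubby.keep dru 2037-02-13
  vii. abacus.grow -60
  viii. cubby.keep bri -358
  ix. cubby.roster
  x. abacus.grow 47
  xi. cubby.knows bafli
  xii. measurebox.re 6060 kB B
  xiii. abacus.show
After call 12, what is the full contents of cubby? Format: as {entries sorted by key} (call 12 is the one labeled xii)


;; 1. abacus.start(x='97') ~> 97
;; 2. abacus.upend() ~> 1/97
;; 3. abacus.minus(x='8/11') ~> -765/1067
;; 4. abacus.divby(x='5/3') ~> -459/1067
;; 5. cubby.keep(k='tataso', v='@prev') ~> nil
;; 6. cubby.keep(k='dru', v='2037-02-13') ~> nil
;; 7. abacus.grow(x='-60') ~> -64479/1067
;; 8. cubby.keep(k='bri', v='-358') ~> nil
;; 9. cubby.roster() ~> [bri, cis, dru, tataso]
;; 10. abacus.grow(x='47') ~> -14330/1067
;; 11. cubby.knows(k='bafli') ~> no
;; 12. measurebox.re(v='6060', u_from='kB', u_to='B') ~> 6060000
;; 13. abacus.show() ~> -14330/1067

Answer: {bri=-358, cis=625, dru=2037-02-13, tataso=-459/1067}


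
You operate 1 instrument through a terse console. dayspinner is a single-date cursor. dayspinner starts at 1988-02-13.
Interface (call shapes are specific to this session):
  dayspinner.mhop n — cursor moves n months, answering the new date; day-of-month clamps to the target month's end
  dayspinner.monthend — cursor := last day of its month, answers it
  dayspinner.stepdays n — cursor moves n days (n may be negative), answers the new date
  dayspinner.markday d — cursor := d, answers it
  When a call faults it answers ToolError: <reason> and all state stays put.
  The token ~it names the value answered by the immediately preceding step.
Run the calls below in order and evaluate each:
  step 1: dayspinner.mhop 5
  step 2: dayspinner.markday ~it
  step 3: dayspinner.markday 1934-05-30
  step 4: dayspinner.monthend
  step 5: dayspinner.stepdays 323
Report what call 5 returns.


I try mhop passing n=5, yielding 1988-07-13.
Next I call markday passing d=~it, which returns 1988-07-13.
Then markday passing d=1934-05-30, → 1934-05-30.
Invoking monthend(): 1934-05-31.
Next I call stepdays passing n=323, → 1935-04-19.

Answer: 1935-04-19


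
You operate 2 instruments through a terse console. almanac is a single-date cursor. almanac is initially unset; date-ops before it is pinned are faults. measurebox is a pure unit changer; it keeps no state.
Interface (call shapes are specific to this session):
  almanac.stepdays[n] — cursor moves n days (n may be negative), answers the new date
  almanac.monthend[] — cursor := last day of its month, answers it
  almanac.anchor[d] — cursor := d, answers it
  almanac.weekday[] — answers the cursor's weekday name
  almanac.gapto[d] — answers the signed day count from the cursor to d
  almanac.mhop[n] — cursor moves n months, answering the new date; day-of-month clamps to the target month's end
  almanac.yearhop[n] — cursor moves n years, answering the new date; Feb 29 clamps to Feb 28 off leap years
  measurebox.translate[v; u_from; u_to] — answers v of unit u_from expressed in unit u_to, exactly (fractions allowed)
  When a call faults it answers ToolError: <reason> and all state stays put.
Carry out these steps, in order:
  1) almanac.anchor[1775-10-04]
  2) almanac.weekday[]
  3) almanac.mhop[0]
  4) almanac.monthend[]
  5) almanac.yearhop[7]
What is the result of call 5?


[in] almanac.anchor d: 1775-10-04
= 1775-10-04
[in] almanac.weekday
= Wednesday
[in] almanac.mhop n: 0
= 1775-10-04
[in] almanac.monthend
= 1775-10-31
[in] almanac.yearhop n: 7
= 1782-10-31

Answer: 1782-10-31


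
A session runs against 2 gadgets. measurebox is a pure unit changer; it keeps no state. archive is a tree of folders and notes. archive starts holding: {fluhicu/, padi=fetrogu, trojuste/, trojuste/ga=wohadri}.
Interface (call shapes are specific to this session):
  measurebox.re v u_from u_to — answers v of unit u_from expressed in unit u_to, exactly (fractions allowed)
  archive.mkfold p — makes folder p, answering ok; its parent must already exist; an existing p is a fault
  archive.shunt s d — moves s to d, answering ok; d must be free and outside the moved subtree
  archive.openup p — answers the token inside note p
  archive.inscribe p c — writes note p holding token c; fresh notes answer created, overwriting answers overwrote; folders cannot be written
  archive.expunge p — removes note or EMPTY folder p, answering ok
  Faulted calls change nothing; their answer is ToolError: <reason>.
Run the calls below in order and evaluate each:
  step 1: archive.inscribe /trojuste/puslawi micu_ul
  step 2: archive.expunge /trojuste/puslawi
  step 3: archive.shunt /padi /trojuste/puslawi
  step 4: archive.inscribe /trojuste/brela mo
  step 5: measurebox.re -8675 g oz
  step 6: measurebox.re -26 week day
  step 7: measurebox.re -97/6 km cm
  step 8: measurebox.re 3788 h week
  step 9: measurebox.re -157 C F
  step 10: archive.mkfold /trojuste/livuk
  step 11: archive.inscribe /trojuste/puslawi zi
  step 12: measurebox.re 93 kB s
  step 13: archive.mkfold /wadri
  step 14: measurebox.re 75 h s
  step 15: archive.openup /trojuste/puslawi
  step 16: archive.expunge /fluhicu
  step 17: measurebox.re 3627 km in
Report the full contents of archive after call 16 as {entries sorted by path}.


Answer: {trojuste/, trojuste/brela=mo, trojuste/ga=wohadri, trojuste/livuk/, trojuste/puslawi=zi, wadri/}

Derivation:
>>> inscribe p='/trojuste/puslawi' c='micu_ul'
:: created
>>> expunge p='/trojuste/puslawi'
:: ok
>>> shunt s='/padi' d='/trojuste/puslawi'
:: ok
>>> inscribe p='/trojuste/brela' c='mo'
:: created
>>> re v='-8675' u_from='g' u_to='oz'
:: -13880000000/45359237
>>> re v='-26' u_from='week' u_to='day'
:: -182
>>> re v='-97/6' u_from='km' u_to='cm'
:: -4850000/3
>>> re v='3788' u_from='h' u_to='week'
:: 947/42
>>> re v='-157' u_from='C' u_to='F'
:: -1253/5
>>> mkfold p='/trojuste/livuk'
:: ok
>>> inscribe p='/trojuste/puslawi' c='zi'
:: overwrote
>>> re v='93' u_from='kB' u_to='s'
:: ToolError: incompatible units
>>> mkfold p='/wadri'
:: ok
>>> re v='75' u_from='h' u_to='s'
:: 270000
>>> openup p='/trojuste/puslawi'
:: zi
>>> expunge p='/fluhicu'
:: ok
>>> re v='3627' u_from='km' u_to='in'
:: 18135000000/127


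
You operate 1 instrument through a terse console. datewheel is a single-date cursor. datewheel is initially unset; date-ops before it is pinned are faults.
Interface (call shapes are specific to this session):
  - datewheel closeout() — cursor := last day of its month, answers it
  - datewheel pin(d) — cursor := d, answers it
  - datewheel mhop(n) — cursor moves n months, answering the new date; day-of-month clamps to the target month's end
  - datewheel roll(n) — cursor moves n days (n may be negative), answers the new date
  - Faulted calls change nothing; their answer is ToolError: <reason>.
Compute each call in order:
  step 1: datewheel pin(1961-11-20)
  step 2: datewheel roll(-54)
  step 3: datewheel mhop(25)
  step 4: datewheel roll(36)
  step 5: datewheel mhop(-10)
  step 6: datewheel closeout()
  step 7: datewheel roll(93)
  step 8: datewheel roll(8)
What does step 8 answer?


Answer: 1963-06-09

Derivation:
Step: datewheel pin[1961-11-20]
Result: 1961-11-20
Step: datewheel roll[-54]
Result: 1961-09-27
Step: datewheel mhop[25]
Result: 1963-10-27
Step: datewheel roll[36]
Result: 1963-12-02
Step: datewheel mhop[-10]
Result: 1963-02-02
Step: datewheel closeout[]
Result: 1963-02-28
Step: datewheel roll[93]
Result: 1963-06-01
Step: datewheel roll[8]
Result: 1963-06-09


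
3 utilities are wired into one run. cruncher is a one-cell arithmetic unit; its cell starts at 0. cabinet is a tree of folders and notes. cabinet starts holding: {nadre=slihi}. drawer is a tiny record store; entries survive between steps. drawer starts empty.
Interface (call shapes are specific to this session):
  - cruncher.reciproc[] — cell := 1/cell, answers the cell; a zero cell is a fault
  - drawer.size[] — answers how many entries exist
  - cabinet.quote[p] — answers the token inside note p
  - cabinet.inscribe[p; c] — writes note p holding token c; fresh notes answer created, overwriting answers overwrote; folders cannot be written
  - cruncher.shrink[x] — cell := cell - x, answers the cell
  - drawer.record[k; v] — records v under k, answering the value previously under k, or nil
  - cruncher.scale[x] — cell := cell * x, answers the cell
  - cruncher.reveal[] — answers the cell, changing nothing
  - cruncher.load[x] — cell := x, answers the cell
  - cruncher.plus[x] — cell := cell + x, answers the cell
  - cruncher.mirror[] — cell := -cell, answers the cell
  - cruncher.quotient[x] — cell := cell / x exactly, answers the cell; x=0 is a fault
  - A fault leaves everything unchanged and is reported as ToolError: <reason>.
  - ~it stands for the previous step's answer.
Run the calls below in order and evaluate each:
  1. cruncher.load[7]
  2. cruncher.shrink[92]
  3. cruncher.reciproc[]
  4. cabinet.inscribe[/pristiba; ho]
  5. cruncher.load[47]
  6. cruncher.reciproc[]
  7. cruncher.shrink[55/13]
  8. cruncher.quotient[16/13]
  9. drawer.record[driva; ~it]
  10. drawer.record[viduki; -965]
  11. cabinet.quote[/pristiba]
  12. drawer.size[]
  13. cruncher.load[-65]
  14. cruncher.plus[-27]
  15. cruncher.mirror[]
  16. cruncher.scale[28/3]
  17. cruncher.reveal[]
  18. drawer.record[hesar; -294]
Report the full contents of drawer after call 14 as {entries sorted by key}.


Answer: {driva=-643/188, viduki=-965}

Derivation:
Act: load[x='7']
Obs: 7
Act: shrink[x='92']
Obs: -85
Act: reciproc[]
Obs: -1/85
Act: inscribe[p='/pristiba'; c='ho']
Obs: created
Act: load[x='47']
Obs: 47
Act: reciproc[]
Obs: 1/47
Act: shrink[x='55/13']
Obs: -2572/611
Act: quotient[x='16/13']
Obs: -643/188
Act: record[k='driva'; v='~it']
Obs: nil
Act: record[k='viduki'; v='-965']
Obs: nil
Act: quote[p='/pristiba']
Obs: ho
Act: size[]
Obs: 2
Act: load[x='-65']
Obs: -65
Act: plus[x='-27']
Obs: -92
Act: mirror[]
Obs: 92
Act: scale[x='28/3']
Obs: 2576/3
Act: reveal[]
Obs: 2576/3
Act: record[k='hesar'; v='-294']
Obs: nil


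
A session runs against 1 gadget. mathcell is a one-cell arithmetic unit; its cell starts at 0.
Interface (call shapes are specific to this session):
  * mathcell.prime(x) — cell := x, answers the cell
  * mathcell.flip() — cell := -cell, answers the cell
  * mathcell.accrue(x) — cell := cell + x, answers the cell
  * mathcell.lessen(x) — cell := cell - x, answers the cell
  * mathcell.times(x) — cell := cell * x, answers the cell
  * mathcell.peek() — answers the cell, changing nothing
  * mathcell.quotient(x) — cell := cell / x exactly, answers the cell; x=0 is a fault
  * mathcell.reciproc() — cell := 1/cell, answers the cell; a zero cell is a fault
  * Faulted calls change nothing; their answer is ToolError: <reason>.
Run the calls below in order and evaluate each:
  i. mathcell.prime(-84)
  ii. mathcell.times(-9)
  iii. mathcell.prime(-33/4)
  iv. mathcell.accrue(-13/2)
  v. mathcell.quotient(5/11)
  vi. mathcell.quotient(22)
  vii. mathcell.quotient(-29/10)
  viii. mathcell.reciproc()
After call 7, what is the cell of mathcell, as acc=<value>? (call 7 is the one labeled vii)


Answer: acc=59/116

Derivation:
~$ prime x→-84
  -84
~$ times x→-9
  756
~$ prime x→-33/4
  -33/4
~$ accrue x→-13/2
  -59/4
~$ quotient x→5/11
  -649/20
~$ quotient x→22
  -59/40
~$ quotient x→-29/10
  59/116
~$ reciproc
  116/59


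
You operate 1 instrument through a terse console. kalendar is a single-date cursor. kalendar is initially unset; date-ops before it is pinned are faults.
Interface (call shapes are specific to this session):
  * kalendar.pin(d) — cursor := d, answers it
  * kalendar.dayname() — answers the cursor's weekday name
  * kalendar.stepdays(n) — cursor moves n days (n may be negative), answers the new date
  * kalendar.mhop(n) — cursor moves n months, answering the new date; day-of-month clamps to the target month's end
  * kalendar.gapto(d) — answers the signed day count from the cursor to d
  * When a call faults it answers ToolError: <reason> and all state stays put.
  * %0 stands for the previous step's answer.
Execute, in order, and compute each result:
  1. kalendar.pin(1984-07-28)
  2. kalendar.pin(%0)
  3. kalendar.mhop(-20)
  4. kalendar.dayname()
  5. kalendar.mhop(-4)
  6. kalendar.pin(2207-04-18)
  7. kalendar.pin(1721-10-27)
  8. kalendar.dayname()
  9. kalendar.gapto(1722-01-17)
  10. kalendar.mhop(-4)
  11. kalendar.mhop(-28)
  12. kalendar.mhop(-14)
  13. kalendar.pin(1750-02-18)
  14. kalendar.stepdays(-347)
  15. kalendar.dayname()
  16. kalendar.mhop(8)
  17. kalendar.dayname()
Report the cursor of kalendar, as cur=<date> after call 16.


Step: kalendar.pin[d='1984-07-28']
Result: 1984-07-28
Step: kalendar.pin[d='%0']
Result: 1984-07-28
Step: kalendar.mhop[n='-20']
Result: 1982-11-28
Step: kalendar.dayname[]
Result: Sunday
Step: kalendar.mhop[n='-4']
Result: 1982-07-28
Step: kalendar.pin[d='2207-04-18']
Result: 2207-04-18
Step: kalendar.pin[d='1721-10-27']
Result: 1721-10-27
Step: kalendar.dayname[]
Result: Monday
Step: kalendar.gapto[d='1722-01-17']
Result: 82
Step: kalendar.mhop[n='-4']
Result: 1721-06-27
Step: kalendar.mhop[n='-28']
Result: 1719-02-27
Step: kalendar.mhop[n='-14']
Result: 1717-12-27
Step: kalendar.pin[d='1750-02-18']
Result: 1750-02-18
Step: kalendar.stepdays[n='-347']
Result: 1749-03-08
Step: kalendar.dayname[]
Result: Saturday
Step: kalendar.mhop[n='8']
Result: 1749-11-08
Step: kalendar.dayname[]
Result: Saturday

Answer: cur=1749-11-08


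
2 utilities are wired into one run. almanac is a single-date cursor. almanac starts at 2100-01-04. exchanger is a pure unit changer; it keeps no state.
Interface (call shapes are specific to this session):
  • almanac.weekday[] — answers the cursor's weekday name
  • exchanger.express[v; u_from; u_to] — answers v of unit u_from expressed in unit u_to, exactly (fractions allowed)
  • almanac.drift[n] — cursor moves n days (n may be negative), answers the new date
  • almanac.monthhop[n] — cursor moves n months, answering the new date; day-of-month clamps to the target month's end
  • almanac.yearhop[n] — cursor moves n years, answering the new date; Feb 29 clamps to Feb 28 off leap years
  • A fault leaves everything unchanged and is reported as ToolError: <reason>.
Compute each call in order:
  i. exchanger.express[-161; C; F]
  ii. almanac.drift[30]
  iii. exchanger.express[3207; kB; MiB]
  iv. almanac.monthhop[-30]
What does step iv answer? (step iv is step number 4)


Answer: 2097-08-03

Derivation:
// express(v→-161, u_from→C, u_to→F) -> -1289/5
// drift(n→30) -> 2100-02-03
// express(v→3207, u_from→kB, u_to→MiB) -> 400875/131072
// monthhop(n→-30) -> 2097-08-03


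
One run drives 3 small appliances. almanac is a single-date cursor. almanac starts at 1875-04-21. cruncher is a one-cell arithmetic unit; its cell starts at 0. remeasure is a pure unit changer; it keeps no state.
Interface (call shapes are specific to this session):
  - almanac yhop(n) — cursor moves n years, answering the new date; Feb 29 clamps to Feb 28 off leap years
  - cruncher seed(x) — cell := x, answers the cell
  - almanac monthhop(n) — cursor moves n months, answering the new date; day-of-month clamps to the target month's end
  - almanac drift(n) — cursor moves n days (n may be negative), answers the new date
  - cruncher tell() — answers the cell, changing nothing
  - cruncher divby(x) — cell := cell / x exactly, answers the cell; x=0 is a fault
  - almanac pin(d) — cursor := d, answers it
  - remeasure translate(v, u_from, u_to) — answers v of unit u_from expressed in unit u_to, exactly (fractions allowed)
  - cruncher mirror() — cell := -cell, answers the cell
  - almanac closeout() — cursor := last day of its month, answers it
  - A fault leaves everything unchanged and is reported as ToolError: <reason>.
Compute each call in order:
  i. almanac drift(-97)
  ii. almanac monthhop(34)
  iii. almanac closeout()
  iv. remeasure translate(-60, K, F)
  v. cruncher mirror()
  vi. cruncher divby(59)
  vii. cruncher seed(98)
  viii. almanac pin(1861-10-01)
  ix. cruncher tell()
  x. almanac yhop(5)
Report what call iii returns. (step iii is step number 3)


Answer: 1877-11-30

Derivation:
Next I call almanac drift passing -97, giving 1875-01-14.
Now I run almanac monthhop passing 34, — result: 1877-11-14.
Then almanac closeout(), and observe 1877-11-30.
Using remeasure translate passing -60, K, F, which returns -56767/100.
I invoke cruncher mirror(), giving 0.
I use cruncher divby passing 59: 0.
Now I run cruncher seed passing 98, → 98.
I try almanac pin passing 1861-10-01, and get 1861-10-01.
Then cruncher tell, and get 98.
I use almanac yhop passing 5, and see 1866-10-01.


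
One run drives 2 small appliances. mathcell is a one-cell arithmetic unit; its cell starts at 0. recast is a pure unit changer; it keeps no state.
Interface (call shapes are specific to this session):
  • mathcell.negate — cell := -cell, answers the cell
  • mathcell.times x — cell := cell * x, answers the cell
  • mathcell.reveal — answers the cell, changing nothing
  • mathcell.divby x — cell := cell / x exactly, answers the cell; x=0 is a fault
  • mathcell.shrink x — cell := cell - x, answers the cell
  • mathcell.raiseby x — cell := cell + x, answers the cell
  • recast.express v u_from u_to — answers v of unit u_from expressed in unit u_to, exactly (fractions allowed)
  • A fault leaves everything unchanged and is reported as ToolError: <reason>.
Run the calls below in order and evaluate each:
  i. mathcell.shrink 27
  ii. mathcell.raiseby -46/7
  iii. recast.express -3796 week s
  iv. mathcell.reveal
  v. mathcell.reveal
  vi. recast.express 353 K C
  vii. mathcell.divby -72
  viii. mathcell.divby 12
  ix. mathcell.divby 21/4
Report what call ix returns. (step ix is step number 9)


Answer: 235/31752

Derivation:
Using shrink on 27, and see -27.
Calling raiseby on -46/7, which returns -235/7.
I invoke express on -3796, week, s, giving -2295820800.
Using reveal(), yielding -235/7.
I invoke reveal(), and observe -235/7.
Calling express on 353, K, C, and observe 1597/20.
I use divby on -72, which returns 235/504.
I use divby on 12, which returns 235/6048.
Next I call divby on 21/4, — result: 235/31752.


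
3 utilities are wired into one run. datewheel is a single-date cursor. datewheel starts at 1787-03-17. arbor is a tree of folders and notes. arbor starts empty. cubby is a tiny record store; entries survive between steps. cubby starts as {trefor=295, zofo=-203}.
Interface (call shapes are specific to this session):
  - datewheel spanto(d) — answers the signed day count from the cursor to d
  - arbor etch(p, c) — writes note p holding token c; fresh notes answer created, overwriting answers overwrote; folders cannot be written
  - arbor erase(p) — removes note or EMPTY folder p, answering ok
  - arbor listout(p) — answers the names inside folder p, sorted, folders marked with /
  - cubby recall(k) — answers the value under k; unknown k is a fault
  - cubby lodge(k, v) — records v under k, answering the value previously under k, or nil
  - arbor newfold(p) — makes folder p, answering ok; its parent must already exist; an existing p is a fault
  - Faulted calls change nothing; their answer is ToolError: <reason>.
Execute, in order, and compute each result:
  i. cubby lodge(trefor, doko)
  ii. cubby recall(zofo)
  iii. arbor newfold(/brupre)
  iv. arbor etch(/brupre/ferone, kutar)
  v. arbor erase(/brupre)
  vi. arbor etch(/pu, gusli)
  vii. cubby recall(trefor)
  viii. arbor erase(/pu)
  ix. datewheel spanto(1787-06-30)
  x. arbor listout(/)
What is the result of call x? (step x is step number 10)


Answer: [brupre/]

Derivation:
I call cubby lodge on k=trefor, v=doko, — result: 295.
Invoking cubby recall on k=zofo, — result: -203.
I invoke arbor newfold on p=/brupre: ok.
Now I run arbor etch on p=/brupre/ferone, c=kutar, → created.
Now I run arbor erase on p=/brupre, and see ToolError: not empty.
Using arbor etch on p=/pu, c=gusli, and observe created.
I try cubby recall on k=trefor, yielding doko.
Then arbor erase on p=/pu, and get ok.
Next I call datewheel spanto on d=1787-06-30, which returns 105.
I run arbor listout on p=/, and get [brupre/].


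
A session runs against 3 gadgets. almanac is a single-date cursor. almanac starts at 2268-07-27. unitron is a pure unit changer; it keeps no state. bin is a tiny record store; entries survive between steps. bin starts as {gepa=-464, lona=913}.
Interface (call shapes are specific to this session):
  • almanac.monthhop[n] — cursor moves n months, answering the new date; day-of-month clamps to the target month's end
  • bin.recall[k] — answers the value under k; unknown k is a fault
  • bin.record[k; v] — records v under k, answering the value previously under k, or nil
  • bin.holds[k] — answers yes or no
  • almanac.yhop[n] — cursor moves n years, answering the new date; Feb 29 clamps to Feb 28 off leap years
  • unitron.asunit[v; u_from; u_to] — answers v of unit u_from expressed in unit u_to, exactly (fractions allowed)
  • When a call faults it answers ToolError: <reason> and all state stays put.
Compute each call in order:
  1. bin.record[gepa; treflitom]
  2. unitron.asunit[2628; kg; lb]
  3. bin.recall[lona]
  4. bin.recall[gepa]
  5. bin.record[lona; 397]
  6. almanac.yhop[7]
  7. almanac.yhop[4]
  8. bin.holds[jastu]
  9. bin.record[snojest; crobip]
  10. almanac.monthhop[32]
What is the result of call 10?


>> bin.record(k→gepa, v→treflitom)
<< -464
>> unitron.asunit(v→2628, u_from→kg, u_to→lb)
<< 262800000000/45359237
>> bin.recall(k→lona)
<< 913
>> bin.recall(k→gepa)
<< treflitom
>> bin.record(k→lona, v→397)
<< 913
>> almanac.yhop(n→7)
<< 2275-07-27
>> almanac.yhop(n→4)
<< 2279-07-27
>> bin.holds(k→jastu)
<< no
>> bin.record(k→snojest, v→crobip)
<< nil
>> almanac.monthhop(n→32)
<< 2282-03-27

Answer: 2282-03-27


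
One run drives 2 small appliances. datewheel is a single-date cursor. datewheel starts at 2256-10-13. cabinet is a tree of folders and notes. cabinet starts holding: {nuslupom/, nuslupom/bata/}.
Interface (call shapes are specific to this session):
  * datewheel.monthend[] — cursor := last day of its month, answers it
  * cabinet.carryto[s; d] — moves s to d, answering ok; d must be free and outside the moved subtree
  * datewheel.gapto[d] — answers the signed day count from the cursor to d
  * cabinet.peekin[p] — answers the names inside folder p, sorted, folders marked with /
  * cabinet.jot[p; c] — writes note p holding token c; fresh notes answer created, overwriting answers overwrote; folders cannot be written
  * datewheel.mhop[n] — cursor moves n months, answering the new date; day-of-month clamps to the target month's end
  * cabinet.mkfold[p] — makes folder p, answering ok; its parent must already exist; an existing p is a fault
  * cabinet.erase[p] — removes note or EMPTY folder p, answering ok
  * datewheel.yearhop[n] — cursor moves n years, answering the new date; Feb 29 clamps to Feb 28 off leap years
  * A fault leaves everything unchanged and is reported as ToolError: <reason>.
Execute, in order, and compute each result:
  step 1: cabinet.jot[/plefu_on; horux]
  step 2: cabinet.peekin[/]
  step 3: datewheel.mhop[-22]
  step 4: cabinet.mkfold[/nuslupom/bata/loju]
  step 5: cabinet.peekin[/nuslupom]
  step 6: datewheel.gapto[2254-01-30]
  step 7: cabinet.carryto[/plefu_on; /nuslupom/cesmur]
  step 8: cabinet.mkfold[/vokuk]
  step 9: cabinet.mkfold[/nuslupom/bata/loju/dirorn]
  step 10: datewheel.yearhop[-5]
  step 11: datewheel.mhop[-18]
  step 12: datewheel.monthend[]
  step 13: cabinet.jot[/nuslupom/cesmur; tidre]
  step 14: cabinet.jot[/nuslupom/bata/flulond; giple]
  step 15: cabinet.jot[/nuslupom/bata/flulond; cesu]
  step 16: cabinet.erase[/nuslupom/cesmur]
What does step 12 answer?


Act: jot[p=/plefu_on; c=horux]
Obs: created
Act: peekin[p=/]
Obs: [nuslupom/, plefu_on]
Act: mhop[n=-22]
Obs: 2254-12-13
Act: mkfold[p=/nuslupom/bata/loju]
Obs: ok
Act: peekin[p=/nuslupom]
Obs: [bata/]
Act: gapto[d=2254-01-30]
Obs: -317
Act: carryto[s=/plefu_on; d=/nuslupom/cesmur]
Obs: ok
Act: mkfold[p=/vokuk]
Obs: ok
Act: mkfold[p=/nuslupom/bata/loju/dirorn]
Obs: ok
Act: yearhop[n=-5]
Obs: 2249-12-13
Act: mhop[n=-18]
Obs: 2248-06-13
Act: monthend[]
Obs: 2248-06-30
Act: jot[p=/nuslupom/cesmur; c=tidre]
Obs: overwrote
Act: jot[p=/nuslupom/bata/flulond; c=giple]
Obs: created
Act: jot[p=/nuslupom/bata/flulond; c=cesu]
Obs: overwrote
Act: erase[p=/nuslupom/cesmur]
Obs: ok

Answer: 2248-06-30


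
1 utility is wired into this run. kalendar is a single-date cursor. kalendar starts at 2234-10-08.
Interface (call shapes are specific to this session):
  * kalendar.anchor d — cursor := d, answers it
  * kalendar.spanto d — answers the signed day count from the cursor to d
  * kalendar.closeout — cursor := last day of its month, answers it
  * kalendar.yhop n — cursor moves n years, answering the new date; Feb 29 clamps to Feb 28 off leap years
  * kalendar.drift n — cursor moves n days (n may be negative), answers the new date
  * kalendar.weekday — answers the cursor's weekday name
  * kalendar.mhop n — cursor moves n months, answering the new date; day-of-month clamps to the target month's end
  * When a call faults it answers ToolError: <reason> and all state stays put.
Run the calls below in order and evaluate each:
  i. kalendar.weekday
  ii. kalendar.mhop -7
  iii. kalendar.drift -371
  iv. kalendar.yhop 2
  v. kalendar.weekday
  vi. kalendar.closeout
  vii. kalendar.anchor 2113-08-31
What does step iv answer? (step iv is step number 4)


Next I call kalendar.weekday(), → Wednesday.
I call kalendar.mhop using n: -7: 2234-03-08.
Then kalendar.drift using n: -371, and get 2233-03-02.
Using kalendar.yhop using n: 2, giving 2235-03-02.
Then kalendar.weekday, and observe Monday.
Next I call kalendar.closeout, and observe 2235-03-31.
I invoke kalendar.anchor using d: 2113-08-31: 2113-08-31.

Answer: 2235-03-02


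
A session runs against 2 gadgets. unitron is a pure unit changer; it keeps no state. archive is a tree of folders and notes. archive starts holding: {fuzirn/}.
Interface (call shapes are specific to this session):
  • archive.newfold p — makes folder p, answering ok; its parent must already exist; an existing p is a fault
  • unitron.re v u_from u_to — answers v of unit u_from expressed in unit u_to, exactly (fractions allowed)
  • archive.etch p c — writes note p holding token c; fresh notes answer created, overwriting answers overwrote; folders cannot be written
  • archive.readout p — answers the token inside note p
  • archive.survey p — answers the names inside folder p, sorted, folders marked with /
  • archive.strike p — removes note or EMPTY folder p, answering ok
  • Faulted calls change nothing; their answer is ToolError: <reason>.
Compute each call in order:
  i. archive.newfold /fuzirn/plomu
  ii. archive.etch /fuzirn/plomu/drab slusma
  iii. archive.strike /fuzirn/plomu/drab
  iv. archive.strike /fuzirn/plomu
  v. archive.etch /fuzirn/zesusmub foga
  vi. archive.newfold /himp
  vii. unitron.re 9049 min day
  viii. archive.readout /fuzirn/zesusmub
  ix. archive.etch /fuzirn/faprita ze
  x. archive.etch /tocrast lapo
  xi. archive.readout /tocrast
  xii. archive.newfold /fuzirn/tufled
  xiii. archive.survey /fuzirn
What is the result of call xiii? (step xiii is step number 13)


Answer: [faprita, tufled/, zesusmub]

Derivation:
==> archive.newfold(p='/fuzirn/plomu')
<== ok
==> archive.etch(p='/fuzirn/plomu/drab', c='slusma')
<== created
==> archive.strike(p='/fuzirn/plomu/drab')
<== ok
==> archive.strike(p='/fuzirn/plomu')
<== ok
==> archive.etch(p='/fuzirn/zesusmub', c='foga')
<== created
==> archive.newfold(p='/himp')
<== ok
==> unitron.re(v='9049', u_from='min', u_to='day')
<== 9049/1440
==> archive.readout(p='/fuzirn/zesusmub')
<== foga
==> archive.etch(p='/fuzirn/faprita', c='ze')
<== created
==> archive.etch(p='/tocrast', c='lapo')
<== created
==> archive.readout(p='/tocrast')
<== lapo
==> archive.newfold(p='/fuzirn/tufled')
<== ok
==> archive.survey(p='/fuzirn')
<== [faprita, tufled/, zesusmub]
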